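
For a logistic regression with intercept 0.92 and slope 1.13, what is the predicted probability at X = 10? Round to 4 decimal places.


z = 0.92 + 1.13 * 10 = 12.2200.
Sigmoid: P = 1 / (1 + exp(-12.2200)) = 1.0000.

1.0000


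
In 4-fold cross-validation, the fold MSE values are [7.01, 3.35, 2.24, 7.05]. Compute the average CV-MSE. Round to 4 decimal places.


Add all fold MSEs: 19.6500.
Divide by k = 4: 19.6500/4 = 4.9125.

4.9125


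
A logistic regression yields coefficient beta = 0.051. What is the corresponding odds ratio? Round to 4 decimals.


The odds ratio is computed as:
OR = e^(0.051) = 1.0523.

1.0523


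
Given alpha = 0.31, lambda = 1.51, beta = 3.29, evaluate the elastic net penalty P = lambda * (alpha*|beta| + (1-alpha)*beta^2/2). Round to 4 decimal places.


alpha * |beta| = 0.31 * 3.29 = 1.0199.
(1-alpha) * beta^2/2 = 0.69 * 10.8241/2 = 3.7343.
Total = 1.51 * (1.0199 + 3.7343) = 7.1789.

7.1789


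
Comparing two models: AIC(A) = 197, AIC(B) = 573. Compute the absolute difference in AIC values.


Absolute difference = |197 - 573| = 376.
The model with lower AIC (A) is preferred.

376


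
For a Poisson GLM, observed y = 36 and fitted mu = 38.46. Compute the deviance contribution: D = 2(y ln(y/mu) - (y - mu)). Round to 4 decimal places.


First: ln(36/38.46) = -0.066100.
Then: 36 * -0.066100 = -2.379600.
y - mu = 36 - 38.46 = -2.46.
D = 2(-2.379600 - -2.46) = 0.160800, which rounds to 0.1608.

0.1608


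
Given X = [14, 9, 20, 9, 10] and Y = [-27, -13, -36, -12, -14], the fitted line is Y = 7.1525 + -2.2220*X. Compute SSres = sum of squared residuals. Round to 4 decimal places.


Compute predicted values, then residuals = yi - yhat_i.
Residuals: [-3.0445, -0.1545, 1.2875, 0.8455, 1.0675].
SSres = sum(residual^2) = 12.8049.

12.8049


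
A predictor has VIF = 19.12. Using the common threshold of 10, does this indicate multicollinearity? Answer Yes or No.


Check: VIF = 19.12 vs threshold = 10.
Since 19.12 >= 10, the answer is Yes.

Yes


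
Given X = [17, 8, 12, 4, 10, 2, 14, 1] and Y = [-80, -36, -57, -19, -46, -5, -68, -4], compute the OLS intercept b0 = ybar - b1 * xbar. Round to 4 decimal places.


First find the slope: b1 = -4.9004.
Means: xbar = 8.5000, ybar = -39.3750.
b0 = ybar - b1 * xbar = -39.3750 - -4.9004 * 8.5000 = 2.2786.

2.2786


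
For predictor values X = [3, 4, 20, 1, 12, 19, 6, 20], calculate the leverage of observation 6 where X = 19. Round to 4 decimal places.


n = 8, xbar = 10.6250.
SXX = sum((xi - xbar)^2) = 463.8750.
h = 1/8 + (19 - 10.6250)^2 / 463.8750 = 0.2762.

0.2762


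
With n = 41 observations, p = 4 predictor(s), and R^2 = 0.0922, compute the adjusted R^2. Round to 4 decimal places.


Plug in: Adj R^2 = 1 - (1 - 0.0922) * 40/36.
= 1 - 0.9078 * 40/36
= 1 - 36.3120 / 36
= 1 - 1.0087 = -0.0087.

-0.0087


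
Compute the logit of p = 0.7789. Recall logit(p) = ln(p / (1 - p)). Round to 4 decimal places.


The odds are p/(1-p) = 0.7789 / 0.2211 = 3.5228.
logit(p) = ln(3.5228) = 1.2593.

1.2593


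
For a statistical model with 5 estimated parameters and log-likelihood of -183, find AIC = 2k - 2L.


AIC = 2*5 - 2*(-183).
= 10 + 366 = 376.

376


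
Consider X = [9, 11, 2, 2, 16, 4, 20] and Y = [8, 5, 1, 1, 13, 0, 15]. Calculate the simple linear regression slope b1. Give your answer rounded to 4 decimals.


Calculate xbar = 9.1429, ybar = 6.1429.
S_xx = 296.8571, S_xy = 245.8571.
Using b1 = S_xy / S_xx = 245.8571 / 296.8571, we get b1 = 0.8282.

0.8282


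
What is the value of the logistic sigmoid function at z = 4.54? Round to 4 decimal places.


Compute exp(-4.5400) = 0.0107.
Sigmoid = 1 / (1 + 0.0107) = 1 / 1.0107 = 0.9894.

0.9894


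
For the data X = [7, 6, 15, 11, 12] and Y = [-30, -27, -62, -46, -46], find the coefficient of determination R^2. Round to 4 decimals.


Fit the OLS line: b0 = -3.5219, b1 = -3.7920.
SSres = 12.8285.
SStot = 800.8000.
R^2 = 1 - 12.8285/800.8000 = 0.9840.

0.9840


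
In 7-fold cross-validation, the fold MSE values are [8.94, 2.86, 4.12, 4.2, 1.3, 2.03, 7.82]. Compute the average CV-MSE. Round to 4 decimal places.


Sum of fold MSEs = 31.2700.
Average = 31.2700 / 7 = 4.4671.

4.4671


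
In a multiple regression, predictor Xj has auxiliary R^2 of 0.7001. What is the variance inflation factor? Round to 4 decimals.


Using VIF = 1/(1 - R^2_j):
1 - 0.7001 = 0.2999.
VIF = 3.3344.

3.3344


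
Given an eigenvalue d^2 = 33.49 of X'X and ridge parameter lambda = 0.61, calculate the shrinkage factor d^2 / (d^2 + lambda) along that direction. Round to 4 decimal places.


d^2 + lambda = 33.49 + 0.61 = 34.1000.
Shrinkage factor = 33.49/34.1000 = 0.9821.

0.9821


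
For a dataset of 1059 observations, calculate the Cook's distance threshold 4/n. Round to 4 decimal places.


Cook's distance cutoff = 4/n = 4/1059.
= 0.0038.

0.0038


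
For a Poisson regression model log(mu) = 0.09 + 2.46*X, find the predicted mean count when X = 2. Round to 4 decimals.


Compute eta = 0.09 + 2.46 * 2 = 5.0100.
Apply inverse link: mu = e^5.0100 = 149.9047.

149.9047


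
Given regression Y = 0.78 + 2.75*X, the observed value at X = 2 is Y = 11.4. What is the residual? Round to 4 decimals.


Compute yhat = 0.78 + (2.75)(2) = 6.2800.
Residual = actual - predicted = 11.4 - 6.2800 = 5.1200.

5.1200


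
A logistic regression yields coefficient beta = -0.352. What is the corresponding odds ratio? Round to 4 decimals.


Odds ratio = exp(beta) = exp(-0.352).
= 0.7033.

0.7033


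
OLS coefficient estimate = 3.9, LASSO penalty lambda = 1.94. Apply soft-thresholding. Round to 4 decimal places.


Check: |3.9| = 3.9 vs lambda = 1.94.
Since |beta| > lambda, coefficient = sign(beta)*(|beta| - lambda) = 1.9600.
Soft-thresholded coefficient = 1.9600.

1.9600


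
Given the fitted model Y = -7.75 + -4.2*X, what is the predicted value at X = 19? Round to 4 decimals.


Predicted value:
Y = -7.75 + (-4.2)(19) = -7.75 + -79.8000 = -87.5500.

-87.5500


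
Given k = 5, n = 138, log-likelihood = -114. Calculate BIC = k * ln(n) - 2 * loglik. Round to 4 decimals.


Compute k*ln(n) = 5*ln(138) = 5*4.927254 = 24.636270.
Then -2*loglik = 228.
BIC = 24.636270 + 228 = 252.636270, which rounds to 252.6363.

252.6363


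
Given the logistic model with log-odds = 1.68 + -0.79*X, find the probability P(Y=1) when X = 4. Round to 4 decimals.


Compute z = 1.68 + (-0.79)(4) = -1.4800.
exp(-z) = 4.3929.
P = 1/(1 + 4.3929) = 0.1854.

0.1854


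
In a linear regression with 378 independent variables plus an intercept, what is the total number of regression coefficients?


Including the intercept, the model has 378 predictor coefficients + 1 intercept.
Total = 379.

379


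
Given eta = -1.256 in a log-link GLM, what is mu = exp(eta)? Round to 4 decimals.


mu = exp(eta) = exp(-1.256).
= 0.2848.

0.2848


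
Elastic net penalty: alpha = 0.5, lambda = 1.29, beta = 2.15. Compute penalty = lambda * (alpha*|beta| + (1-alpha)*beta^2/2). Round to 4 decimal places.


L1 component = 0.5 * |2.15| = 1.0750.
L2 component = 0.5 * 2.15^2 / 2 = 1.1556.
Penalty = 1.29 * (1.0750 + 1.1556) = 1.29 * 2.2306 = 2.8775.

2.8775


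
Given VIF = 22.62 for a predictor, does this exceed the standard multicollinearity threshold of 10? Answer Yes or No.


Check: VIF = 22.62 vs threshold = 10.
Since 22.62 >= 10, the answer is Yes.

Yes


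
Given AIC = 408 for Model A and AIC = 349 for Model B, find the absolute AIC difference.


|AIC_A - AIC_B| = |408 - 349| = 59.
Model B is preferred (lower AIC).

59


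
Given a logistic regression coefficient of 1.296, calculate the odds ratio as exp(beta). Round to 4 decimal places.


exp(1.296) = 3.6546.
So the odds ratio is 3.6546.

3.6546


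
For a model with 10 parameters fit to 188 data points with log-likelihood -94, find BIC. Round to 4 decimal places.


ln(188) = 5.236442.
k * ln(n) = 10 * 5.236442 = 52.364420.
-2L = 188.
BIC = 52.364420 + 188 = 240.364420, which rounds to 240.3644.

240.3644


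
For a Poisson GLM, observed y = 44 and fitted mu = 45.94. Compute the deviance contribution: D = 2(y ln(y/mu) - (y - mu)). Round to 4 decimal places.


Compute y*ln(y/mu) = 44*ln(44/45.94) = 44*-0.043147 = -1.898468.
y - mu = -1.94.
D = 2*(-1.898468 - (-1.94)) = 0.083064, which rounds to 0.0831.

0.0831


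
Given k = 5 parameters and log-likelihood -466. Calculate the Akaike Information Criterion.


Compute:
2k = 2*5 = 10.
-2*loglik = -2*(-466) = 932.
AIC = 10 + 932 = 942.

942


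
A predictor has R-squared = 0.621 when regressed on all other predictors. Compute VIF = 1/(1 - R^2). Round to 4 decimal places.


Denominator: 1 - 0.621 = 0.379.
VIF = 1 / 0.379 = 2.6385.

2.6385


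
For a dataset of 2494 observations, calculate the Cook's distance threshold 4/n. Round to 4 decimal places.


The threshold is 4/n.
4/2494 = 0.0016.

0.0016


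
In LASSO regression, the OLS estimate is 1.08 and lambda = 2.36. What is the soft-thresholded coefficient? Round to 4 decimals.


Absolute value: |1.08| = 1.08.
Compare to lambda = 2.36.
Since |beta| <= lambda, the coefficient is set to 0.

0.0000


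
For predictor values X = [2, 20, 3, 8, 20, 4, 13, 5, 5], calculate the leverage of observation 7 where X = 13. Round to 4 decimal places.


Compute xbar = 8.8889 with n = 9 observations.
SXX = 400.8889.
Leverage = 1/9 + (13 - 8.8889)^2/400.8889 = 0.1533.

0.1533


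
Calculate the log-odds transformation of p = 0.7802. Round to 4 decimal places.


Compute the odds: 0.7802/0.2198 = 3.5496.
Take the natural log: ln(3.5496) = 1.2668.

1.2668


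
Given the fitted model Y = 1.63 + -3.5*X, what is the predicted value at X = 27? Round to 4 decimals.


Plug X = 27 into Y = 1.63 + -3.5*X:
Y = 1.63 + -94.5000 = -92.8700.

-92.8700


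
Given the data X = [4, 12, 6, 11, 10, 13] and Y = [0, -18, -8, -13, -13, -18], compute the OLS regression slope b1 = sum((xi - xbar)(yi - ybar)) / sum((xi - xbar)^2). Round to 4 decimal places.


Calculate xbar = 9.3333, ybar = -11.6667.
S_xx = 63.3333, S_xy = -117.6667.
Using b1 = S_xy / S_xx = -117.6667 / 63.3333, we get b1 = -1.8579.

-1.8579


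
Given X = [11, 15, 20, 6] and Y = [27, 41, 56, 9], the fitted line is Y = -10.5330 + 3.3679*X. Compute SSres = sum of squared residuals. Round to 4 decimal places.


For each point, residual = actual - predicted.
Residuals: [0.4861, 1.0145, -0.8250, -0.6744].
Sum of squared residuals = 2.4009.

2.4009


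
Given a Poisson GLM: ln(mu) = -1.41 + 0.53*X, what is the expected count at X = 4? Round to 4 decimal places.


eta = -1.41 + 0.53 * 4 = 0.7100.
mu = exp(0.7100) = 2.0340.

2.0340


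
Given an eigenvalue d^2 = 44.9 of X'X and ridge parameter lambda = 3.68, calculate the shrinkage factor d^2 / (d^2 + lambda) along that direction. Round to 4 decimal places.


Compute the denominator: 44.9 + 3.68 = 48.5800.
Shrinkage factor = 44.9 / 48.5800 = 0.9242.

0.9242


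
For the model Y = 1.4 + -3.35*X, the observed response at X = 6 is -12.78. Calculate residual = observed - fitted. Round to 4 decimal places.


Fitted value at X = 6 is yhat = 1.4 + -3.35*6 = -18.7000.
Residual = -12.78 - -18.7000 = 5.9200.

5.9200


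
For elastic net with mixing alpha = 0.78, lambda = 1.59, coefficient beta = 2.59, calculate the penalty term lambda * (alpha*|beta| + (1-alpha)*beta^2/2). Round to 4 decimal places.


L1 component = 0.78 * |2.59| = 2.0202.
L2 component = 0.22 * 2.59^2 / 2 = 0.7379.
Penalty = 1.59 * (2.0202 + 0.7379) = 1.59 * 2.7581 = 4.3854.

4.3854


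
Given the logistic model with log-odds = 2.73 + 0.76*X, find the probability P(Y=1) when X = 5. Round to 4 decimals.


Linear predictor: z = 2.73 + 0.76 * 5 = 6.5300.
P = 1/(1 + exp(-6.5300)) = 1/(1 + 0.0015) = 0.9985.

0.9985


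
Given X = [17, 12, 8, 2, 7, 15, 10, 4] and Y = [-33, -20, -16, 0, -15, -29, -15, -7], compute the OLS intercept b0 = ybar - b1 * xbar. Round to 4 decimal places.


The slope is b1 = -2.0299.
Sample means are xbar = 9.3750 and ybar = -16.8750.
Intercept: b0 = -16.8750 - (-2.0299)(9.3750) = 2.1557.

2.1557


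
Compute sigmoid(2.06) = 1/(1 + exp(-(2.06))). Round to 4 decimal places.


First, exp(-2.0600) = 0.1275.
Then sigma(z) = 1/(1 + 0.1275) = 0.8870.

0.8870


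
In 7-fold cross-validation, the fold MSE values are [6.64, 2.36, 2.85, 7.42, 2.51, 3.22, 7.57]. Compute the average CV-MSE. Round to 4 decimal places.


Add all fold MSEs: 32.5700.
Divide by k = 7: 32.5700/7 = 4.6529.

4.6529


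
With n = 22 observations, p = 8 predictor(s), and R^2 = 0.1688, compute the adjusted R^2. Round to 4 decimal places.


Using the formula:
(1 - 0.1688) = 0.8312.
Multiply by 21/13: 0.8312 * 21 = 17.4552, then 17.4552 / 13 = 1.3427.
Adj R^2 = 1 - 1.3427 = -0.3427.

-0.3427


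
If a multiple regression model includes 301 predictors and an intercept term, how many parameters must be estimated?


Including the intercept, the model has 301 predictor coefficients + 1 intercept.
Total = 302.

302


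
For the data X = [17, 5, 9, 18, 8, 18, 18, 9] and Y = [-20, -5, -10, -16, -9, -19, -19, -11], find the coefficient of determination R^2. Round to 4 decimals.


After computing the OLS fit (b0=-1.0709, b1=-0.9846):
SSres = 14.8251, SStot = 219.8750.
R^2 = 1 - 14.8251/219.8750 = 0.9326.

0.9326


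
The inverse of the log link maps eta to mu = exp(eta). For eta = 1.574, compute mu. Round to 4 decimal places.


mu = exp(eta) = exp(1.574).
= 4.8259.

4.8259


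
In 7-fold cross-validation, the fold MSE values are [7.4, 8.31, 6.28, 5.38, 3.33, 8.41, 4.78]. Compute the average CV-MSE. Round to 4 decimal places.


Sum of fold MSEs = 43.8900.
Average = 43.8900 / 7 = 6.2700.

6.2700


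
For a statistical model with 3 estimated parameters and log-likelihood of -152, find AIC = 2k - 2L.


AIC = 2*3 - 2*(-152).
= 6 + 304 = 310.

310


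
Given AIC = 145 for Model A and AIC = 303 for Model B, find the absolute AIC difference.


|AIC_A - AIC_B| = |145 - 303| = 158.
Model A is preferred (lower AIC).

158


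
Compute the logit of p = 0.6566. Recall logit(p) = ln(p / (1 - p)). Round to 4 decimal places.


1 - p = 0.3434.
p/(1-p) = 1.9121.
logit = ln(1.9121) = 0.6482.

0.6482


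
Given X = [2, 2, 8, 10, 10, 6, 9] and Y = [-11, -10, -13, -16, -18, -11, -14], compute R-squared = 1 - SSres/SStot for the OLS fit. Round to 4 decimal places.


After computing the OLS fit (b0=-8.3872, b1=-0.7296):
SSres = 12.3444, SStot = 51.4286.
R^2 = 1 - 12.3444/51.4286 = 0.7600.

0.7600


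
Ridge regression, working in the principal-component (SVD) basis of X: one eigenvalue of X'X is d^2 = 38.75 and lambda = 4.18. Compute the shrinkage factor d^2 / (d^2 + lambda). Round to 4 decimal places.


Compute the denominator: 38.75 + 4.18 = 42.9300.
Shrinkage factor = 38.75 / 42.9300 = 0.9026.

0.9026


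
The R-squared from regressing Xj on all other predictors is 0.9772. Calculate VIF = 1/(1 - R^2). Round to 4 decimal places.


VIF = 1 / (1 - 0.9772).
= 1 / 0.0228 = 43.8596.

43.8596


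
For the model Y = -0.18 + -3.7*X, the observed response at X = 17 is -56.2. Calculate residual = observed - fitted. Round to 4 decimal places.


Predicted = -0.18 + -3.7 * 17 = -63.0800.
Residual = -56.2 - -63.0800 = 6.8800.

6.8800


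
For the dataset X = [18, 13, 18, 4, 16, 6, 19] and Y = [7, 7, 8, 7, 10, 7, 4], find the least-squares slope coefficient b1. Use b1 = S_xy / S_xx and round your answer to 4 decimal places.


Calculate xbar = 13.4286, ybar = 7.1429.
S_xx = 223.7143, S_xy = -4.4286.
Using b1 = S_xy / S_xx = -4.4286 / 223.7143, we get b1 = -0.0198.

-0.0198


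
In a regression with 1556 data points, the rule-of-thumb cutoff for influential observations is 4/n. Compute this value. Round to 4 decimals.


The threshold is 4/n.
4/1556 = 0.0026.

0.0026


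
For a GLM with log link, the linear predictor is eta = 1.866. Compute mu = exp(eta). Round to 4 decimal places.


Apply the inverse link:
mu = e^1.866 = 6.4624.

6.4624


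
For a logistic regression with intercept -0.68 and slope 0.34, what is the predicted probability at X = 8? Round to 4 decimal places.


Linear predictor: z = -0.68 + 0.34 * 8 = 2.0400.
P = 1/(1 + exp(-2.0400)) = 1/(1 + 0.1300) = 0.8849.

0.8849


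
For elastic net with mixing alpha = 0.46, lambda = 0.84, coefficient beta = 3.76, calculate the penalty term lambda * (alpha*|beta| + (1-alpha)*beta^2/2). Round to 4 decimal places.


Compute:
L1 = 0.46 * 3.76 = 1.7296.
L2 = 0.54 * 3.76^2 / 2 = 3.8172.
Penalty = 0.84 * (1.7296 + 3.8172) = 4.6593.

4.6593


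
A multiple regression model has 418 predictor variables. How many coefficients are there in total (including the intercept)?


Including the intercept, the model has 418 predictor coefficients + 1 intercept.
Total = 419.

419


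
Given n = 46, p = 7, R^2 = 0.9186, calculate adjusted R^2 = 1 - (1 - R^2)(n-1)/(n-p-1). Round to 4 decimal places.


Adjusted R^2 = 1 - (1 - R^2) * (n-1)/(n-p-1).
(1 - R^2) = 0.0814.
(n-1)/(n-p-1) = 45/38.
(1 - R^2) * (n-1) = 0.0814 * 45 = 3.6630.
Divide by (n-p-1): 3.6630 / 38 = 0.0964.
Adj R^2 = 1 - 0.0964 = 0.9036.

0.9036


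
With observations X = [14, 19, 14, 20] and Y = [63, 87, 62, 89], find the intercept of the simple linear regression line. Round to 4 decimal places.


First find the slope: b1 = 4.5935.
Means: xbar = 16.7500, ybar = 75.2500.
b0 = ybar - b1 * xbar = 75.2500 - 4.5935 * 16.7500 = -1.6911.

-1.6911


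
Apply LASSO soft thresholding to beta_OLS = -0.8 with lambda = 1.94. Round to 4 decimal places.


Check: |-0.8| = 0.8 vs lambda = 1.94.
Since |beta| <= lambda, the coefficient is set to 0.
Soft-thresholded coefficient = 0.0000.

0.0000


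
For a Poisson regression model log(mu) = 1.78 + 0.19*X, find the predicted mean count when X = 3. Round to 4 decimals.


Compute eta = 1.78 + 0.19 * 3 = 2.3500.
Apply inverse link: mu = e^2.3500 = 10.4856.

10.4856


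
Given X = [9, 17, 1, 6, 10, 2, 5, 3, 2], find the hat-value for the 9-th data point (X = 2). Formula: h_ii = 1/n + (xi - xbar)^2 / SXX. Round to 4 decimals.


n = 9, xbar = 6.1111.
SXX = sum((xi - xbar)^2) = 212.8889.
h = 1/9 + (2 - 6.1111)^2 / 212.8889 = 0.1905.

0.1905


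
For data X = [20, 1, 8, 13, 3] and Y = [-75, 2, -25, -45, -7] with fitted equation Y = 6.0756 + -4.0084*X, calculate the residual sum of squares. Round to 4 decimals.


Predicted values from Y = 6.0756 + -4.0084*X.
Residuals: [-0.9076, -0.0672, 0.9916, 1.0336, -1.0504].
SSres = 3.9832.

3.9832


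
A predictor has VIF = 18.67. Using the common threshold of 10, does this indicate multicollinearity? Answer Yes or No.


Compare VIF = 18.67 to the threshold of 10.
18.67 >= 10, so the answer is Yes.

Yes


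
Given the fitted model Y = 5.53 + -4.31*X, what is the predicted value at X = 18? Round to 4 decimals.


Plug X = 18 into Y = 5.53 + -4.31*X:
Y = 5.53 + -77.5800 = -72.0500.

-72.0500


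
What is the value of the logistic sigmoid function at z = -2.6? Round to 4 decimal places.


exp(2.6000) = 13.4637.
1 + exp(-z) = 14.4637.
sigmoid = 1/14.4637 = 0.0691.

0.0691


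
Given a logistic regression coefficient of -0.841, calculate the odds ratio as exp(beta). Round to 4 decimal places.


exp(-0.841) = 0.4313.
So the odds ratio is 0.4313.

0.4313


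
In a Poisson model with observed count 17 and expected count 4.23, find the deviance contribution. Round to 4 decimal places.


First: ln(17/4.23) = 1.391011.
Then: 17 * 1.391011 = 23.647187.
y - mu = 17 - 4.23 = 12.77.
D = 2(23.647187 - 12.77) = 21.754374, which rounds to 21.7544.

21.7544


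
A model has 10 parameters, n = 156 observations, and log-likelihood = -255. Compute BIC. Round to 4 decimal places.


k * ln(n) = 10 * ln(156) = 10 * 5.049856 = 50.498560.
-2 * loglik = -2 * (-255) = 510.
BIC = 50.498560 + 510 = 560.498560, which rounds to 560.4986.

560.4986


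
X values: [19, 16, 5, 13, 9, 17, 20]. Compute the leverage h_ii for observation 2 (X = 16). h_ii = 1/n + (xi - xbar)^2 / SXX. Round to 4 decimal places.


Mean of X: xbar = 14.1429.
SXX = 180.8571.
For X = 16: h = 1/7 + (16 - 14.1429)^2/180.8571 = 0.1619.

0.1619


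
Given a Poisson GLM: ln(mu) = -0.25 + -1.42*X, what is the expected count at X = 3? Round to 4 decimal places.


Compute eta = -0.25 + -1.42 * 3 = -4.5100.
Apply inverse link: mu = e^-4.5100 = 0.0110.

0.0110


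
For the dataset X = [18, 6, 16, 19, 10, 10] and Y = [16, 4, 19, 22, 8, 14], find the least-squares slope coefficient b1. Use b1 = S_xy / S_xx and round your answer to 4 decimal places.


Calculate xbar = 13.1667, ybar = 13.8333.
S_xx = 136.8333, S_xy = 161.1667.
Using b1 = S_xy / S_xx = 161.1667 / 136.8333, we get b1 = 1.1778.

1.1778


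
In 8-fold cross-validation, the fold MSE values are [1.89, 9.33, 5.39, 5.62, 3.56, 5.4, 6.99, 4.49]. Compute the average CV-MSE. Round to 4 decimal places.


Sum of fold MSEs = 42.6700.
Average = 42.6700 / 8 = 5.3338.

5.3338


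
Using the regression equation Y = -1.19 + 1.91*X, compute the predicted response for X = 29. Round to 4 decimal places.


Plug X = 29 into Y = -1.19 + 1.91*X:
Y = -1.19 + 55.3900 = 54.2000.

54.2000


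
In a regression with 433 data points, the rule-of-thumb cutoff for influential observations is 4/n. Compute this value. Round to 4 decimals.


The threshold is 4/n.
4/433 = 0.0092.

0.0092


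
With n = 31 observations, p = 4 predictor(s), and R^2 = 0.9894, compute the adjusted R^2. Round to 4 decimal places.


Using the formula:
(1 - 0.9894) = 0.0106.
Multiply by 30/26: 0.0106 * 30 = 0.3180, then 0.3180 / 26 = 0.0122.
Adj R^2 = 1 - 0.0122 = 0.9878.

0.9878


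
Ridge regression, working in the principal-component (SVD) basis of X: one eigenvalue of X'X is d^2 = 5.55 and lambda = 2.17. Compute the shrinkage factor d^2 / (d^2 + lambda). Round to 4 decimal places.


Compute the denominator: 5.55 + 2.17 = 7.7200.
Shrinkage factor = 5.55 / 7.7200 = 0.7189.

0.7189


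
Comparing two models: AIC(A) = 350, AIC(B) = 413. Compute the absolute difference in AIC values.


Compute |350 - 413| = 63.
Model A has the smaller AIC.

63


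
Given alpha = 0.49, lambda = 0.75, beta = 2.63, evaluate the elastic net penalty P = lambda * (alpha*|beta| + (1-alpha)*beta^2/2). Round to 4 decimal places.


L1 component = 0.49 * |2.63| = 1.2887.
L2 component = 0.51 * 2.63^2 / 2 = 1.7638.
Penalty = 0.75 * (1.2887 + 1.7638) = 0.75 * 3.0525 = 2.2894.

2.2894


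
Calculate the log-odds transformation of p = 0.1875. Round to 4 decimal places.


The odds are p/(1-p) = 0.1875 / 0.8125 = 0.2308.
logit(p) = ln(0.2308) = -1.4663.

-1.4663


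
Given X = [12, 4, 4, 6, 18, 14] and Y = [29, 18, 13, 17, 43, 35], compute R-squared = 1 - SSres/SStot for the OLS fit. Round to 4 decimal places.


The fitted line is Y = 6.6693 + 1.9825*X.
SSres = 19.4475, SStot = 692.8333.
R^2 = 1 - SSres/SStot = 0.9719.

0.9719


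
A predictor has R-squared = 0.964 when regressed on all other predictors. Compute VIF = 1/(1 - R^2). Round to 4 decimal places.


VIF = 1 / (1 - 0.964).
= 1 / 0.036 = 27.7778.

27.7778


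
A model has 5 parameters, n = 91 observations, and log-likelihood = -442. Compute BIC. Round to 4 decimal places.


Compute k*ln(n) = 5*ln(91) = 5*4.510860 = 22.554300.
Then -2*loglik = 884.
BIC = 22.554300 + 884 = 906.554300, which rounds to 906.5543.

906.5543


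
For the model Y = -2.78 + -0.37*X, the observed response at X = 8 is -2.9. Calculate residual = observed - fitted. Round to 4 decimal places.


Compute yhat = -2.78 + (-0.37)(8) = -5.7400.
Residual = actual - predicted = -2.9 - -5.7400 = 2.8400.

2.8400


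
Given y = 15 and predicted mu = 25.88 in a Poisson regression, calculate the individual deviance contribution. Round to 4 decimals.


Compute y*ln(y/mu) = 15*ln(15/25.88) = 15*-0.545420 = -8.181300.
y - mu = -10.88.
D = 2*(-8.181300 - (-10.88)) = 5.397400, which rounds to 5.3974.

5.3974


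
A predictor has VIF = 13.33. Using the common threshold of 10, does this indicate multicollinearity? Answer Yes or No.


The threshold is 10.
VIF = 13.33 is >= 10.
Multicollinearity indication: Yes.

Yes


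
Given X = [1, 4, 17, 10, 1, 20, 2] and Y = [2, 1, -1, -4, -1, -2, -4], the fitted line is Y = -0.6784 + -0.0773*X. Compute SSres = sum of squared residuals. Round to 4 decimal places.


For each point, residual = actual - predicted.
Residuals: [2.7557, 1.9876, 0.9925, -2.5486, -0.2443, 0.2244, -3.1670].
Sum of squared residuals = 29.1648.

29.1648


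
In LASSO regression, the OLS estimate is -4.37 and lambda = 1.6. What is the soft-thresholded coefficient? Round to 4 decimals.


Absolute value: |-4.37| = 4.37.
Compare to lambda = 1.6.
Since |beta| > lambda, coefficient = sign(beta)*(|beta| - lambda) = -2.7700.

-2.7700


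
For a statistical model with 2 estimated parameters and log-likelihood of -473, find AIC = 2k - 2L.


AIC = 2*2 - 2*(-473).
= 4 + 946 = 950.

950


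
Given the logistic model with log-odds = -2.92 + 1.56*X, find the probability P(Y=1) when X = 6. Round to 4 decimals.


Linear predictor: z = -2.92 + 1.56 * 6 = 6.4400.
P = 1/(1 + exp(-6.4400)) = 1/(1 + 0.0016) = 0.9984.

0.9984


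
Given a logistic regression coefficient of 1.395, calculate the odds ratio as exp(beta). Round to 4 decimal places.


Odds ratio = exp(beta) = exp(1.395).
= 4.0350.

4.0350


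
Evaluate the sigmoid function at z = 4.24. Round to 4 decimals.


exp(-4.2400) = 0.0144.
1 + exp(-z) = 1.0144.
sigmoid = 1/1.0144 = 0.9858.

0.9858


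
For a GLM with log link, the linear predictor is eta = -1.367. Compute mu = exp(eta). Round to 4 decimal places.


The inverse log link gives:
mu = exp(-1.367) = 0.2549.

0.2549


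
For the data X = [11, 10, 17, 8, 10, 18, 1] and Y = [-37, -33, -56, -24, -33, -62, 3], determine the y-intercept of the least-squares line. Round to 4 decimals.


First find the slope: b1 = -3.7412.
Means: xbar = 10.7143, ybar = -34.5714.
b0 = ybar - b1 * xbar = -34.5714 - -3.7412 * 10.7143 = 5.5132.

5.5132


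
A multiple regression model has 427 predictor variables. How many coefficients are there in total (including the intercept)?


Including the intercept, the model has 427 predictor coefficients + 1 intercept.
Total = 428.

428


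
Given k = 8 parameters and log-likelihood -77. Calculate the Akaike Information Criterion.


AIC = 2*8 - 2*(-77).
= 16 + 154 = 170.

170


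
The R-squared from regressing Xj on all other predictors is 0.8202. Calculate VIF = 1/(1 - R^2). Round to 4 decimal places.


VIF = 1 / (1 - 0.8202).
= 1 / 0.1798 = 5.5617.

5.5617


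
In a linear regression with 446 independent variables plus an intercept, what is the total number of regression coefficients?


Including the intercept, the model has 446 predictor coefficients + 1 intercept.
Total = 447.

447


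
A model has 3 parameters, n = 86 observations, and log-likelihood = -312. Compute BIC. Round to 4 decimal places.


Compute k*ln(n) = 3*ln(86) = 3*4.454347 = 13.363041.
Then -2*loglik = 624.
BIC = 13.363041 + 624 = 637.363041, which rounds to 637.3630.

637.3630


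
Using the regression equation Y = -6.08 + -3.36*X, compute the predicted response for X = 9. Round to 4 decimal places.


Substitute X = 9 into the equation:
Y = -6.08 + -3.36 * 9 = -6.08 + -30.2400 = -36.3200.

-36.3200


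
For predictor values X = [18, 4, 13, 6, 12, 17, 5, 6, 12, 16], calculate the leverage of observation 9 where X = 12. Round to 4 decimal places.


n = 10, xbar = 10.9000.
SXX = sum((xi - xbar)^2) = 250.9000.
h = 1/10 + (12 - 10.9000)^2 / 250.9000 = 0.1048.

0.1048


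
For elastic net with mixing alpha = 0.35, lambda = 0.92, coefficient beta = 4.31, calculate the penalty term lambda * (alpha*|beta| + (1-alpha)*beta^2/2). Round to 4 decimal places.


alpha * |beta| = 0.35 * 4.31 = 1.5085.
(1-alpha) * beta^2/2 = 0.65 * 18.5761/2 = 6.0372.
Total = 0.92 * (1.5085 + 6.0372) = 6.9421.

6.9421


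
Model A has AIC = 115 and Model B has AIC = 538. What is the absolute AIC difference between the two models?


|AIC_A - AIC_B| = |115 - 538| = 423.
Model A is preferred (lower AIC).

423


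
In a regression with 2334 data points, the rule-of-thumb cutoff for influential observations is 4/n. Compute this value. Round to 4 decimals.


Using the rule of thumb:
Threshold = 4 / 2334 = 0.0017.

0.0017


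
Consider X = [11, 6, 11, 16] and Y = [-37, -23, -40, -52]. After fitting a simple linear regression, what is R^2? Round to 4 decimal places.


After computing the OLS fit (b0=-6.1000, b1=-2.9000):
SSres = 5.5000, SStot = 426.0000.
R^2 = 1 - 5.5000/426.0000 = 0.9871.

0.9871


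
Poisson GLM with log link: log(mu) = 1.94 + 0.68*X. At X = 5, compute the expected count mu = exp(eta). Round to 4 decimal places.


Linear predictor: eta = 1.94 + (0.68)(5) = 5.3400.
Expected count: mu = exp(5.3400) = 208.5127.

208.5127


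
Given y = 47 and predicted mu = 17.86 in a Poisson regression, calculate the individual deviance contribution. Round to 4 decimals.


Compute y*ln(y/mu) = 47*ln(47/17.86) = 47*0.967584 = 45.476448.
y - mu = 29.14.
D = 2*(45.476448 - (29.14)) = 32.672896, which rounds to 32.6729.

32.6729


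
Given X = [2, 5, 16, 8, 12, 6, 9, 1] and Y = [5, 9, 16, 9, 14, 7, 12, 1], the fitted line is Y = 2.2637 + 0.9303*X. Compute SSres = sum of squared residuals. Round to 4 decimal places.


Predicted values from Y = 2.2637 + 0.9303*X.
Residuals: [0.8757, 2.0848, -1.1485, -0.7061, 0.5727, -0.8455, 1.3636, -2.1940].
SSres = 14.6468.

14.6468


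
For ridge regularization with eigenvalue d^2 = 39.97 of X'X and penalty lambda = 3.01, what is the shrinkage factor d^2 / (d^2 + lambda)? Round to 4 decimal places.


d^2 + lambda = 39.97 + 3.01 = 42.9800.
Shrinkage factor = 39.97/42.9800 = 0.9300.

0.9300


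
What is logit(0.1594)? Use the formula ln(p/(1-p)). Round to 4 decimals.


Compute the odds: 0.1594/0.8406 = 0.1896.
Take the natural log: ln(0.1896) = -1.6627.

-1.6627


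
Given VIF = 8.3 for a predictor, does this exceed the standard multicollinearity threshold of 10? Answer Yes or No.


The threshold is 10.
VIF = 8.3 is < 10.
Multicollinearity indication: No.

No


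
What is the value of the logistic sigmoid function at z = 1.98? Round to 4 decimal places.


exp(-1.9800) = 0.1381.
1 + exp(-z) = 1.1381.
sigmoid = 1/1.1381 = 0.8787.

0.8787


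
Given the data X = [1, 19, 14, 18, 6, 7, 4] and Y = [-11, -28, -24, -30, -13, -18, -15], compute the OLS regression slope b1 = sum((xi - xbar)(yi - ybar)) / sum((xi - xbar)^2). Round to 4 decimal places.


The sample means are xbar = 9.8571 and ybar = -19.8571.
Compute S_xx = 302.8571 and S_xy = -312.8571.
Slope b1 = S_xy / S_xx = -312.8571 / 302.8571 = -1.0330.

-1.0330


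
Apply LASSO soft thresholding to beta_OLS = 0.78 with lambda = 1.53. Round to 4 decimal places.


Absolute value: |0.78| = 0.78.
Compare to lambda = 1.53.
Since |beta| <= lambda, the coefficient is set to 0.

0.0000


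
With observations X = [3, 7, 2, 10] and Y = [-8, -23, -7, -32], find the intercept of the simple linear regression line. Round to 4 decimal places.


First find the slope: b1 = -3.2683.
Means: xbar = 5.5000, ybar = -17.5000.
b0 = ybar - b1 * xbar = -17.5000 - -3.2683 * 5.5000 = 0.4756.

0.4756


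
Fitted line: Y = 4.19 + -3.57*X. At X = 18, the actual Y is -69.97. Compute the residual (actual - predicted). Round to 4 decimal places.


Compute yhat = 4.19 + (-3.57)(18) = -60.0700.
Residual = actual - predicted = -69.97 - -60.0700 = -9.9000.

-9.9000


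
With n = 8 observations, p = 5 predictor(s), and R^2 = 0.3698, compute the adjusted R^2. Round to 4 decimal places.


Plug in: Adj R^2 = 1 - (1 - 0.3698) * 7/2.
= 1 - 0.6302 * 7/2
= 1 - 4.4114 / 2
= 1 - 2.2057 = -1.2057.

-1.2057


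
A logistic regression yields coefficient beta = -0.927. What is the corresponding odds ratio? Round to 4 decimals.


Odds ratio = exp(beta) = exp(-0.927).
= 0.3957.

0.3957


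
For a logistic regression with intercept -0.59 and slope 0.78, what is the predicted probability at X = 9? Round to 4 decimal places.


Linear predictor: z = -0.59 + 0.78 * 9 = 6.4300.
P = 1/(1 + exp(-6.4300)) = 1/(1 + 0.0016) = 0.9984.

0.9984


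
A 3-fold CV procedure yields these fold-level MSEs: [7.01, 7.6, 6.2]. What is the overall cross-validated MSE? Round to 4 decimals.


Total MSE across folds = 20.8100.
CV-MSE = 20.8100/3 = 6.9367.

6.9367


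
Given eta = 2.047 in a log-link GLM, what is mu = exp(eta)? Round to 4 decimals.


mu = exp(eta) = exp(2.047).
= 7.7446.

7.7446


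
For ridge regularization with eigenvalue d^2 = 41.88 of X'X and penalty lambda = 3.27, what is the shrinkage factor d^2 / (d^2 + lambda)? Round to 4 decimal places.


Denominator = d^2 + lambda = 41.88 + 3.27 = 45.1500.
Shrinkage = 41.88 / 45.1500 = 0.9276.

0.9276


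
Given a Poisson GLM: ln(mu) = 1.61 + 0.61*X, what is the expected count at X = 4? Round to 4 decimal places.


Compute eta = 1.61 + 0.61 * 4 = 4.0500.
Apply inverse link: mu = e^4.0500 = 57.3975.

57.3975


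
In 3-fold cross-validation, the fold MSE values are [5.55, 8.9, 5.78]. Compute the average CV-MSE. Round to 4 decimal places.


Sum of fold MSEs = 20.2300.
Average = 20.2300 / 3 = 6.7433.

6.7433


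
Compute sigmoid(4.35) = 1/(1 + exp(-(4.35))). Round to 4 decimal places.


First, exp(-4.3500) = 0.0129.
Then sigma(z) = 1/(1 + 0.0129) = 0.9873.

0.9873


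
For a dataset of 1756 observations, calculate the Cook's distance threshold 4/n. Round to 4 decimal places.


Cook's distance cutoff = 4/n = 4/1756.
= 0.0023.

0.0023


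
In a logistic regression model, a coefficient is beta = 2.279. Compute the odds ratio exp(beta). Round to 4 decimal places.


The odds ratio is computed as:
OR = e^(2.279) = 9.7669.

9.7669


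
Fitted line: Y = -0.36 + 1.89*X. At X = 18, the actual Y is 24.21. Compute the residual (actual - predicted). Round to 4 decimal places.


Compute yhat = -0.36 + (1.89)(18) = 33.6600.
Residual = actual - predicted = 24.21 - 33.6600 = -9.4500.

-9.4500


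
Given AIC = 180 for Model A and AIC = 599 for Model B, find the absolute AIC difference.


Compute |180 - 599| = 419.
Model A has the smaller AIC.

419


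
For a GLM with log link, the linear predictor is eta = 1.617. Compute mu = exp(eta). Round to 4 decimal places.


The inverse log link gives:
mu = exp(1.617) = 5.0380.

5.0380


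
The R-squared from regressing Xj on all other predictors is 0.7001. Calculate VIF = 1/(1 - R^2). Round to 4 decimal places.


Denominator: 1 - 0.7001 = 0.2999.
VIF = 1 / 0.2999 = 3.3344.

3.3344


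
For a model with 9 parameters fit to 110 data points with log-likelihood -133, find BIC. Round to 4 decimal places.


Compute k*ln(n) = 9*ln(110) = 9*4.700480 = 42.304320.
Then -2*loglik = 266.
BIC = 42.304320 + 266 = 308.304320, which rounds to 308.3043.

308.3043


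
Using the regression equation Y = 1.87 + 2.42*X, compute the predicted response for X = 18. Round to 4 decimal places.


Predicted value:
Y = 1.87 + (2.42)(18) = 1.87 + 43.5600 = 45.4300.

45.4300


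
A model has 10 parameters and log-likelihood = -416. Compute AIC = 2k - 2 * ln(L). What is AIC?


AIC = 2k - 2*loglik = 2(10) - 2(-416).
= 20 + 832 = 852.

852


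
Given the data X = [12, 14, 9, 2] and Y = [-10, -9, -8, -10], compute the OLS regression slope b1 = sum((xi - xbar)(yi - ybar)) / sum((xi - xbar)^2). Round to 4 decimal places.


Calculate xbar = 9.2500, ybar = -9.2500.
S_xx = 82.7500, S_xy = 4.2500.
Using b1 = S_xy / S_xx = 4.2500 / 82.7500, we get b1 = 0.0514.

0.0514


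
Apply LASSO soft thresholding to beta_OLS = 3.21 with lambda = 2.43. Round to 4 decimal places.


Absolute value: |3.21| = 3.21.
Compare to lambda = 2.43.
Since |beta| > lambda, coefficient = sign(beta)*(|beta| - lambda) = 0.7800.

0.7800


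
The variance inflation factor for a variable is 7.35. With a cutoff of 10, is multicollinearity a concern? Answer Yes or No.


Compare VIF = 7.35 to the threshold of 10.
7.35 < 10, so the answer is No.

No


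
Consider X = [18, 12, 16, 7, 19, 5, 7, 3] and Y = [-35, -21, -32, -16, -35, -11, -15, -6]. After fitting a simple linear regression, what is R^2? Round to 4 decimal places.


Fit the OLS line: b0 = -1.7277, b1 = -1.8066.
SSres = 13.7480.
SStot = 897.8750.
R^2 = 1 - 13.7480/897.8750 = 0.9847.

0.9847


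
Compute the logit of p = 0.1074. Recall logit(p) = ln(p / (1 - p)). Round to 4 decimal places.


Compute the odds: 0.1074/0.8926 = 0.1203.
Take the natural log: ln(0.1203) = -2.1176.

-2.1176


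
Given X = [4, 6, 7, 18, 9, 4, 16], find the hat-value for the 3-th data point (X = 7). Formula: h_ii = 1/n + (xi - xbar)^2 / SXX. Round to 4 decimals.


Compute xbar = 9.1429 with n = 7 observations.
SXX = 192.8571.
Leverage = 1/7 + (7 - 9.1429)^2/192.8571 = 0.1667.

0.1667


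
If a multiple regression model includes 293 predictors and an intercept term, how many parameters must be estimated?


Each predictor gets one coefficient, plus one intercept.
Total parameters = 293 + 1 = 294.

294


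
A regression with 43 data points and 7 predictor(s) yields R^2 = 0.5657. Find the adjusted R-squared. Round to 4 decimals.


Adjusted R^2 = 1 - (1 - R^2) * (n-1)/(n-p-1).
(1 - R^2) = 0.4343.
(n-1)/(n-p-1) = 42/35.
(1 - R^2) * (n-1) = 0.4343 * 42 = 18.2406.
Divide by (n-p-1): 18.2406 / 35 = 0.5212.
Adj R^2 = 1 - 0.5212 = 0.4788.

0.4788


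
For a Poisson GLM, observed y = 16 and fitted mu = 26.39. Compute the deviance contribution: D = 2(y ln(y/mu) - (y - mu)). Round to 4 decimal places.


y/mu = 16/26.39 = 0.606290 (approx.), and ln(16/26.39) = -0.500396.
y * ln(y/mu) = 16 * -0.500396 = -8.006336.
y - mu = -10.39.
D = 2 * (-8.006336 - -10.39) = 4.767328, which rounds to 4.7673.

4.7673


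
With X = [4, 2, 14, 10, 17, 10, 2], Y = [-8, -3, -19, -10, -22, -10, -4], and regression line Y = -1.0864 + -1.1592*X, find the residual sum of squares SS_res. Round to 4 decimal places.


Compute predicted values, then residuals = yi - yhat_i.
Residuals: [-2.2768, 0.4048, -1.6848, 2.6784, -1.2072, 2.6784, -0.5952].
SSres = sum(residual^2) = 24.3455.

24.3455


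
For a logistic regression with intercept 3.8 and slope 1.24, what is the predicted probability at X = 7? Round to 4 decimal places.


Linear predictor: z = 3.8 + 1.24 * 7 = 12.4800.
P = 1/(1 + exp(-12.4800)) = 1/(1 + 0.0000) = 1.0000.

1.0000


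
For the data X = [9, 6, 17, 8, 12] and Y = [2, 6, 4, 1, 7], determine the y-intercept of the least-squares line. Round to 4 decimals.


The slope is b1 = 0.0820.
Sample means are xbar = 10.4000 and ybar = 4.0000.
Intercept: b0 = 4.0000 - (0.0820)(10.4000) = 3.1475.

3.1475


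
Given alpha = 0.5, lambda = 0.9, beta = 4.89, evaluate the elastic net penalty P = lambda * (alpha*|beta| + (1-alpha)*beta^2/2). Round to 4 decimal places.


L1 component = 0.5 * |4.89| = 2.4450.
L2 component = 0.5 * 4.89^2 / 2 = 5.9780.
Penalty = 0.9 * (2.4450 + 5.9780) = 0.9 * 8.4230 = 7.5807.

7.5807


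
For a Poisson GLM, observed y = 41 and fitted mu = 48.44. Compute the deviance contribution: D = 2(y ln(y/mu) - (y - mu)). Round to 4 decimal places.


Compute y*ln(y/mu) = 41*ln(41/48.44) = 41*-0.166754 = -6.836914.
y - mu = -7.44.
D = 2*(-6.836914 - (-7.44)) = 1.206172, which rounds to 1.2062.

1.2062


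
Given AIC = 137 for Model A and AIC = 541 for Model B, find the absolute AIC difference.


Absolute difference = |137 - 541| = 404.
The model with lower AIC (A) is preferred.

404


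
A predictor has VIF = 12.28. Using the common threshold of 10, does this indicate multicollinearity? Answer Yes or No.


Check: VIF = 12.28 vs threshold = 10.
Since 12.28 >= 10, the answer is Yes.

Yes
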